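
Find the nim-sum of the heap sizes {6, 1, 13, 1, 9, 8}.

Nim-sum: 6 ⊕ 1 ⊕ 13 ⊕ 1 ⊕ 9 ⊕ 8 = 10.

10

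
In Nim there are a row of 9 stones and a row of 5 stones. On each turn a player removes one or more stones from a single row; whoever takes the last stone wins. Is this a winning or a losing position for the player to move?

Winning position

Nim-sum: 9 ⊕ 5 = 12.
The nim-sum is 12 ≠ 0, so this is an N-position: the player to move can win.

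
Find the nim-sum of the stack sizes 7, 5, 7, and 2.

7

Write each in binary and XOR column by column:
  111  (7)
  101  (5)
  111  (7)
  010  (2)
  ---
  111  (7)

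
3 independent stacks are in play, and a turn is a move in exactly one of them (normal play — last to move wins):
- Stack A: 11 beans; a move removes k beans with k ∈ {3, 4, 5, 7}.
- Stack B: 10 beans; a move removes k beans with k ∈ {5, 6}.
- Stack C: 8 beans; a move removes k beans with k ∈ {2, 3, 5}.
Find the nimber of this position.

For stack A, compute g(0), g(1), … with moves {3, 4, 5, 7}:
g(0) = mex{} = 0
g(1) = mex{} = 0
g(2) = mex{} = 0
g(3) = mex{0} = 1
g(4) = mex{0} = 1
g(5) = mex{0} = 1
g(6) = mex{0,1} = 2
g(7) = mex{0,1} = 2
g(8) = mex{0,1} = 2
g(9) = mex{0,1,2} = 3
g(10) = mex{1,2} = 0
g(11) = mex{1,2} = 0
So g(11) = 0.
For stack B, compute g(0), g(1), … with moves {5, 6}:
g(0) = mex{} = 0
g(1) = mex{} = 0
g(2) = mex{} = 0
g(3) = mex{} = 0
g(4) = mex{} = 0
g(5) = mex{0} = 1
g(6) = mex{0} = 1
g(7) = mex{0} = 1
g(8) = mex{0} = 1
g(9) = mex{0} = 1
g(10) = mex{0,1} = 2
So g(10) = 2.
Build the Grundy sequence for stack C with g(k) = mex{g(k−s) : s ∈ {2, 3, 5}, s ≤ k}:
k:     0  1  2  3  4  5  6  7  8
g(k):  0  0  1  1  2  2  3  0  0
So g(8) = 0.
The value of a disjunctive sum is the nim-sum of the parts.
Combined value = 0 ⊕ 2 ⊕ 0 = 2.

2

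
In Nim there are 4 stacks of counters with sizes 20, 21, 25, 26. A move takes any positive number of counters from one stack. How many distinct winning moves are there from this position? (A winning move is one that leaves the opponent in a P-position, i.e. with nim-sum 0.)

1

Bitwise XOR of the heap sizes:
  10100  (20)
  10101  (21)
  11001  (25)
  11010  (26)
  -----
  00010  (2)
The overall nim-sum is X = 2. A stack of size p has a winning move iff p XOR X < p (reduce it to p XOR X).
  20: 20 XOR 2 = 22 ≥ 20 — no move.
  21: 21 XOR 2 = 23 ≥ 21 — no move.
  25: 25 XOR 2 = 27 ≥ 25 — no move.
  26: 26 XOR 2 = 24 < 26 — winning move (to 24).
That gives 1 winning move.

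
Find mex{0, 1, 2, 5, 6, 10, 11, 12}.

3

The values 0, 1, 2 are all present; 3 is the first non-negative integer missing from the set.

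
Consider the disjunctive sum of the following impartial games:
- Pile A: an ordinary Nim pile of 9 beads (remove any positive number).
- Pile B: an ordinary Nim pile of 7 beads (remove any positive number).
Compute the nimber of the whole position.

Pile A is a plain Nim pile of size 9, so its Grundy value is 9.
Pile B is a plain Nim pile of size 7, so its Grundy value is 7.
The value of a disjunctive sum is the nim-sum of the parts.
Combined value = 9 ⊕ 7 = 14.

14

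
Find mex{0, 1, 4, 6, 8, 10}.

2

The values 0, 1 are all present; 2 is the first non-negative integer missing from the set.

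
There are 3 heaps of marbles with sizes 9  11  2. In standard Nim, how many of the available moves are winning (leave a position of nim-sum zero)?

0

In binary:
  1001  (9)
  1011  (11)
  0010  (2)
  ----
  0000  (0)
The nim-sum is already 0, so every move leaves a nonzero nim-sum — there are no winning moves.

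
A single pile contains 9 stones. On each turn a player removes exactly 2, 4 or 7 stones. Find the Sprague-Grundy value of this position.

Grundy values for subtraction set {2, 4, 7}:
k:     0  1  2  3  4  5  6  7  8  9
g(k):  0  0  1  1  2  2  0  3  1  0
So g(9) = 0.

0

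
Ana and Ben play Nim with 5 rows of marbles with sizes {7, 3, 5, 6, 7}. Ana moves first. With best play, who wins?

Bitwise XOR of the heap sizes:
  111  (7)
  011  (3)
  101  (5)
  110  (6)
  111  (7)
  ---
  000  (0)
The nim-sum is 0, so this is a P-position: the player to move is in a losing position under optimal play; Ana is about to move from it and so loses — Ben wins.

Ben wins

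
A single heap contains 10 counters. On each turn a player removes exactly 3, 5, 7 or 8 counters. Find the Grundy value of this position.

3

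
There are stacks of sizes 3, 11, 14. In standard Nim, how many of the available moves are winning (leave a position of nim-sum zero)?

Nim-sum: 3 ^ 11 ^ 14 = 6.
The overall nim-sum is X = 6. A stack of size p has a winning move iff p XOR X < p (reduce it to p XOR X).
  3: 3 XOR 6 = 5 ≥ 3 — no move.
  11: 11 XOR 6 = 13 ≥ 11 — no move.
  14: 14 XOR 6 = 8 < 14 — winning move (to 8).
That gives 1 winning move.

1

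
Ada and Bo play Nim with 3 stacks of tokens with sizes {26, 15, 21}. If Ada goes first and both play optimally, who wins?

Bo wins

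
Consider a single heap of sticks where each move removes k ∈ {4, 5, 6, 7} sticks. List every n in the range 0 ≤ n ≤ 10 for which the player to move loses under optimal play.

Build the Grundy sequence with g(k) = mex{g(k−s) : s ∈ {4, 5, 6, 7}, s ≤ k}:
k:     0  1  2  3  4  5  6  7  8  9 10
g(k):  0  0  0  0  1  1  1  1  2  2  2
The P-positions (g = 0) in 0..10 are 0, 1, 2, 3.

0, 1, 2, 3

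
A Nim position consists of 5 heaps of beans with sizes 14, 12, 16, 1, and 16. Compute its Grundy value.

3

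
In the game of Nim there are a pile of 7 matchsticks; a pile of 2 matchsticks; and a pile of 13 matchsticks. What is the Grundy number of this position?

8

Nim-sum: 7 XOR 2 XOR 13 = 8.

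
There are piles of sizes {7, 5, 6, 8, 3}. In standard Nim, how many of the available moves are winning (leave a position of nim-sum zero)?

1

Compute the nim-sum pairwise:
7 XOR 5 = 2
2 XOR 6 = 4
4 XOR 8 = 12
12 XOR 3 = 15
The overall nim-sum is X = 15. A pile of size p has a winning move iff p XOR X < p (reduce it to p XOR X).
  7: 7 XOR 15 = 8 ≥ 7 — no move.
  5: 5 XOR 15 = 10 ≥ 5 — no move.
  6: 6 XOR 15 = 9 ≥ 6 — no move.
  8: 8 XOR 15 = 7 < 8 — winning move (to 7).
  3: 3 XOR 15 = 12 ≥ 3 — no move.
That gives 1 winning move.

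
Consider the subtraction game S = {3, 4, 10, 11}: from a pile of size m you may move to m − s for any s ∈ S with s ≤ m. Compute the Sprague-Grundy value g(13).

2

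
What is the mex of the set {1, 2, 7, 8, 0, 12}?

3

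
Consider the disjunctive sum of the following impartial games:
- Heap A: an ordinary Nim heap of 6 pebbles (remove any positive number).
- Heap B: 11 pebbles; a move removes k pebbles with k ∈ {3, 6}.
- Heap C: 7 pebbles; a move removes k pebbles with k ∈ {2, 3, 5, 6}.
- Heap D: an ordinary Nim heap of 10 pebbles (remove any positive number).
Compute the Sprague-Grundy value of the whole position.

Heap A is a plain Nim heap of size 6, so its Grundy value is 6.
Grundy values for heap B (subtraction set {3, 6}):
g(0) = mex{} = 0
g(1) = mex{} = 0
g(2) = mex{} = 0
g(3) = mex{0} = 1
g(4) = mex{0} = 1
g(5) = mex{0} = 1
g(6) = mex{0,1} = 2
g(7) = mex{0,1} = 2
g(8) = mex{0,1} = 2
g(9) = mex{1,2} = 0
g(10) = mex{1,2} = 0
g(11) = mex{1,2} = 0
So g(11) = 0.
Build the Grundy sequence for heap C with g(k) = mex{g(k−s) : s ∈ {2, 3, 5, 6}, s ≤ k}:
k:     0  1  2  3  4  5  6  7
g(k):  0  0  1  1  2  2  3  3
So g(7) = 3.
Heap D is a plain Nim heap of size 10, so its Grundy value is 10.
By the Sprague-Grundy theorem, the Grundy value of a sum of independent games is the XOR of the component values.
Combined value = 6 ⊕ 0 ⊕ 3 ⊕ 10 = 15.

15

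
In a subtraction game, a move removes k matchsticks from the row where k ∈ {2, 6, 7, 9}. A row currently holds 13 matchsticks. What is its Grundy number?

2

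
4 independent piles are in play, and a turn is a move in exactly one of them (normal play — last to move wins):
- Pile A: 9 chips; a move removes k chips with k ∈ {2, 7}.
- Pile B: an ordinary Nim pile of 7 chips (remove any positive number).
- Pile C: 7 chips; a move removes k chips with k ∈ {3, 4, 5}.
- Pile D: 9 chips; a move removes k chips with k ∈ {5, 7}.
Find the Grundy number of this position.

4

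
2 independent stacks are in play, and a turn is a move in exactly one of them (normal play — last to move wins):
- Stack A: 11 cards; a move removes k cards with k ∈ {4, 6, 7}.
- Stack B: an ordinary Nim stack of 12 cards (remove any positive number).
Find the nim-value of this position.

For stack A, compute g(0), g(1), … with moves {4, 6, 7}:
g(0) = mex{} = 0
g(1) = mex{} = 0
g(2) = mex{} = 0
g(3) = mex{} = 0
g(4) = mex{0} = 1
g(5) = mex{0} = 1
g(6) = mex{0} = 1
g(7) = mex{0} = 1
g(8) = mex{0,1} = 2
g(9) = mex{0,1} = 2
g(10) = mex{0,1} = 2
g(11) = mex{1} = 0
So g(11) = 0.
Stack B is a plain Nim stack of size 12, so its Grundy value is 12.
The value of a disjunctive sum is the nim-sum of the parts.
Combined value = 0 XOR 12 = 12.

12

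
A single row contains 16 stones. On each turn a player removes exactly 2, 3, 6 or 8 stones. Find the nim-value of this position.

1

Build the Grundy sequence with g(k) = mex{g(k−s) : s ∈ {2, 3, 6, 8}, s ≤ k}:
k:     0  1  2  3  4  5  6  7  8  9 10 11 12 13 14 15 16
g(k):  0  0  1  1  2  0  3  1  2  2  0  3  1  2  0  0  1
So g(16) = 1.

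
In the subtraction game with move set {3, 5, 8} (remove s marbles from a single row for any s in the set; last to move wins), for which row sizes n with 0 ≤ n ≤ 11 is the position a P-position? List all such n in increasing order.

0, 1, 2, 11

Compute g(0), g(1), … for moves {3, 5, 8}:
k:     0  1  2  3  4  5  6  7  8  9 10 11
g(k):  0  0  0  1  1  1  2  2  2  3  3  0
The P-positions (g = 0) in 0..11 are 0, 1, 2, 11.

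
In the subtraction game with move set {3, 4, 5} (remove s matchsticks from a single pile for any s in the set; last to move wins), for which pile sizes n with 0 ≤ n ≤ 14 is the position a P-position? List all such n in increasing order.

0, 1, 2, 8, 9, 10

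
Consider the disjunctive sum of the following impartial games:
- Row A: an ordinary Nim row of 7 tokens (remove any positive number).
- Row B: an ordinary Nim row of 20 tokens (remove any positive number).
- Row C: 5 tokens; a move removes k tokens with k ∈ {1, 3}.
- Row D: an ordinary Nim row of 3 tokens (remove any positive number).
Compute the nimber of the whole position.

Row A is a plain Nim row of size 7, so its Grundy value is 7.
Row B is a plain Nim row of size 20, so its Grundy value is 20.
Grundy values for row C (subtraction set {1, 3}):
g(0) = mex{} = 0
g(1) = mex{0} = 1
g(2) = mex{1} = 0
g(3) = mex{0} = 1
g(4) = mex{1} = 0
g(5) = mex{0} = 1
So g(5) = 1.
Row D is a plain Nim row of size 3, so its Grundy value is 3.
By the Sprague-Grundy theorem, the Grundy value of a sum of independent games is the XOR of the component values.
Combined value = 7 ⊕ 20 ⊕ 1 ⊕ 3 = 17.

17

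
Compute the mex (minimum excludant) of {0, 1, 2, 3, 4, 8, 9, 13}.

The values 0, 1, 2, 3, 4 are all present; 5 is the first non-negative integer missing from the set.

5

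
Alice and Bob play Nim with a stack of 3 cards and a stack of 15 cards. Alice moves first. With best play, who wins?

Alice wins

Compute the nim-sum pairwise:
3 XOR 15 = 12
The nim-sum is 12 ≠ 0, so this is an N-position: the player to move can win; Alice has a winning move.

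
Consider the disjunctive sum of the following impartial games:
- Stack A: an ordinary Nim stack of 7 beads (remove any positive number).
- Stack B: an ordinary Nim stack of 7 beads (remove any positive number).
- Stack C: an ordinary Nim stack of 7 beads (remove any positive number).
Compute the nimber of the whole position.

Stack A is a plain Nim stack of size 7, so its Grundy value is 7.
Stack B is a plain Nim stack of size 7, so its Grundy value is 7.
Stack C is a plain Nim stack of size 7, so its Grundy value is 7.
By the Sprague-Grundy theorem, the Grundy value of a sum of independent games is the XOR of the component values.
Combined value = 7 XOR 7 XOR 7 = 7.

7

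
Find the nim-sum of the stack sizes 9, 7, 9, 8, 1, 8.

Nim-sum: 9 ^ 7 ^ 9 ^ 8 ^ 1 ^ 8 = 6.

6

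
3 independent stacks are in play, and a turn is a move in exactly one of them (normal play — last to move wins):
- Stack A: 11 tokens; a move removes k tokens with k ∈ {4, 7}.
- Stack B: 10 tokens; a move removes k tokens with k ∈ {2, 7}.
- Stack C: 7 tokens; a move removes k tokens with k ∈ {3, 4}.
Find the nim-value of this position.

0

For stack A, compute g(0), g(1), … with moves {4, 7}:
g(0) = mex{} = 0
g(1) = mex{} = 0
g(2) = mex{} = 0
g(3) = mex{} = 0
g(4) = mex{0} = 1
g(5) = mex{0} = 1
g(6) = mex{0} = 1
g(7) = mex{0} = 1
g(8) = mex{0,1} = 2
g(9) = mex{0,1} = 2
g(10) = mex{0,1} = 2
g(11) = mex{1} = 0
So g(11) = 0.
Grundy values for stack B (subtraction set {2, 7}):
g(0) = mex{} = 0
g(1) = mex{} = 0
g(2) = mex{0} = 1
g(3) = mex{0} = 1
g(4) = mex{1} = 0
g(5) = mex{1} = 0
g(6) = mex{0} = 1
g(7) = mex{0} = 1
g(8) = mex{0,1} = 2
g(9) = mex{1} = 0
g(10) = mex{1,2} = 0
So g(10) = 0.
Grundy values for stack C (subtraction set {3, 4}):
k:     0  1  2  3  4  5  6  7
g(k):  0  0  0  1  1  1  2  0
So g(7) = 0.
The value of a disjunctive sum is the nim-sum of the parts.
Combined value = 0 ⊕ 0 ⊕ 0 = 0.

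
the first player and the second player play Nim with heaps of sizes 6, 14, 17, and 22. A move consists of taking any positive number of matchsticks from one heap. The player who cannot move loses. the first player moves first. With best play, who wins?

the first player wins

Write each in binary and XOR column by column:
  00110  (6)
  01110  (14)
  10001  (17)
  10110  (22)
  -----
  01111  (15)
The nim-sum is 15 ≠ 0, so this is an N-position: the player to move can win; the first player has a winning move.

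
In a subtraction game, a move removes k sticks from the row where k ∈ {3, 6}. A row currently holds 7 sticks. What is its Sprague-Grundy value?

2

Build the Grundy sequence with g(k) = mex{g(k−s) : s ∈ {3, 6}, s ≤ k}:
g(0) = mex{} = 0
g(1) = mex{} = 0
g(2) = mex{} = 0
g(3) = mex{0} = 1
g(4) = mex{0} = 1
g(5) = mex{0} = 1
g(6) = mex{0,1} = 2
g(7) = mex{0,1} = 2
So g(7) = 2.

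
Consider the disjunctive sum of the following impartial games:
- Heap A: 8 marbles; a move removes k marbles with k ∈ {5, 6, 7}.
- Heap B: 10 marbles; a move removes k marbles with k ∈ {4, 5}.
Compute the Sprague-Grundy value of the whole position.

1

For heap A, compute g(0), g(1), … with moves {5, 6, 7}:
k:     0  1  2  3  4  5  6  7  8
g(k):  0  0  0  0  0  1  1  1  1
So g(8) = 1.
For heap B, compute g(0), g(1), … with moves {4, 5}:
g(0) = mex{} = 0
g(1) = mex{} = 0
g(2) = mex{} = 0
g(3) = mex{} = 0
g(4) = mex{0} = 1
g(5) = mex{0} = 1
g(6) = mex{0} = 1
g(7) = mex{0} = 1
g(8) = mex{0,1} = 2
g(9) = mex{1} = 0
g(10) = mex{1} = 0
So g(10) = 0.
By the Sprague-Grundy theorem, the Grundy value of a sum of independent games is the XOR of the component values.
Combined value = 1 ⊕ 0 = 1.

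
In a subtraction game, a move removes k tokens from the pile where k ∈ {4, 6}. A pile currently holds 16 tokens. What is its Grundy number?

Build the Grundy sequence with g(k) = mex{g(k−s) : s ∈ {4, 6}, s ≤ k}:
k:     0  1  2  3  4  5  6  7  8  9 10 11 12 13 14 15 16
g(k):  0  0  0  0  1  1  1  1  2  2  0  0  0  0  1  1  1
So g(16) = 1.

1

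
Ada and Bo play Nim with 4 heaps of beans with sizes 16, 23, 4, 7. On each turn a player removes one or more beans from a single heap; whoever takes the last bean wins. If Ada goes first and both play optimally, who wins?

Ada wins

Write each in binary and XOR column by column:
  10000  (16)
  10111  (23)
  00100  (4)
  00111  (7)
  -----
  00100  (4)
The nim-sum is 4 ≠ 0, so this is an N-position: the player to move can win; Ada has a winning move.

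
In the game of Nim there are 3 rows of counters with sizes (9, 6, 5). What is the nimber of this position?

10

Compute the nim-sum pairwise:
9 XOR 6 = 15
15 XOR 5 = 10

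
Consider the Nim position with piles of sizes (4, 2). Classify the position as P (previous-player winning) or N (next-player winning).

N-position

Compute the nim-sum pairwise:
4 ^ 2 = 6
The nim-sum is 6 ≠ 0, so this is an N-position: the player to move can win.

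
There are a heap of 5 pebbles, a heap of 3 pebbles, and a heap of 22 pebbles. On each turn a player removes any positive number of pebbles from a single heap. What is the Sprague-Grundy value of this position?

16

Bitwise XOR of the heap sizes:
  00101  (5)
  00011  (3)
  10110  (22)
  -----
  10000  (16)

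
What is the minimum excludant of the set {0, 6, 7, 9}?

1

0 is in the set but 1 is not, so the mex is 1.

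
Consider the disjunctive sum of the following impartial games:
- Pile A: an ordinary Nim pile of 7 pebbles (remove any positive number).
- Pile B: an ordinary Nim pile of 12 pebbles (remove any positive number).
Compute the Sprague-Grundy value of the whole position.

11

Pile A is a plain Nim pile of size 7, so its Grundy value is 7.
Pile B is a plain Nim pile of size 12, so its Grundy value is 12.
By the Sprague-Grundy theorem, the Grundy value of a sum of independent games is the XOR of the component values.
Combined value = 7 ⊕ 12 = 11.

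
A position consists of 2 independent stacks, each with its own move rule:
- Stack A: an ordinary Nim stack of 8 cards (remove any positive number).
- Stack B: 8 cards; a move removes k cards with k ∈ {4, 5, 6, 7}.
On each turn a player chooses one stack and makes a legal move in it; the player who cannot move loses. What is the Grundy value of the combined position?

Stack A is a plain Nim stack of size 8, so its Grundy value is 8.
Grundy values for stack B (subtraction set {4, 5, 6, 7}):
k:     0  1  2  3  4  5  6  7  8
g(k):  0  0  0  0  1  1  1  1  2
So g(8) = 2.
By the Sprague-Grundy theorem, the Grundy value of a sum of independent games is the XOR of the component values.
Combined value = 8 ⊕ 2 = 10.

10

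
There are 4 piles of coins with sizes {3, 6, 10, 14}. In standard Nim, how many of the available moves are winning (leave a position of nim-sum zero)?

1

In binary:
  0011  (3)
  0110  (6)
  1010  (10)
  1110  (14)
  ----
  0001  (1)
The overall nim-sum is X = 1. A pile of size p has a winning move iff p XOR X < p (reduce it to p XOR X).
  3: 3 XOR 1 = 2 < 3 — winning move (to 2).
  6: 6 XOR 1 = 7 ≥ 6 — no move.
  10: 10 XOR 1 = 11 ≥ 10 — no move.
  14: 14 XOR 1 = 15 ≥ 14 — no move.
That gives 1 winning move.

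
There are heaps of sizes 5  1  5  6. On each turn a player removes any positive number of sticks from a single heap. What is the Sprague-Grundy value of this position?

Bitwise XOR of the heap sizes:
  101  (5)
  001  (1)
  101  (5)
  110  (6)
  ---
  111  (7)

7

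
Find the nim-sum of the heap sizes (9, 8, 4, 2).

Compute the nim-sum pairwise:
9 ⊕ 8 = 1
1 ⊕ 4 = 5
5 ⊕ 2 = 7

7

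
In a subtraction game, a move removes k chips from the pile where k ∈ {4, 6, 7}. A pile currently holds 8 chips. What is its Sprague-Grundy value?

Build the Grundy sequence with g(k) = mex{g(k−s) : s ∈ {4, 6, 7}, s ≤ k}:
k:     0  1  2  3  4  5  6  7  8
g(k):  0  0  0  0  1  1  1  1  2
So g(8) = 2.

2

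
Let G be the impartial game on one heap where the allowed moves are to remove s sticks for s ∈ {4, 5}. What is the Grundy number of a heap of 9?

0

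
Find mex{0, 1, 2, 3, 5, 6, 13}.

4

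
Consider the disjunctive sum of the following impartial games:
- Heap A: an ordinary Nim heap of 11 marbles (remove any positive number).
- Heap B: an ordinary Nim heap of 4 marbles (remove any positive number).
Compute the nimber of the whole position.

15

Heap A is a plain Nim heap of size 11, so its Grundy value is 11.
Heap B is a plain Nim heap of size 4, so its Grundy value is 4.
The value of a disjunctive sum is the nim-sum of the parts.
Combined value = 11 XOR 4 = 15.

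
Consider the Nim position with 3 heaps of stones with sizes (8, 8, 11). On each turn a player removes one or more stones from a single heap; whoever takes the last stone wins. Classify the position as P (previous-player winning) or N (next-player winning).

N-position

Compute the nim-sum pairwise:
8 XOR 8 = 0
0 XOR 11 = 11
The nim-sum is 11 ≠ 0, so this is an N-position: the player to move can win.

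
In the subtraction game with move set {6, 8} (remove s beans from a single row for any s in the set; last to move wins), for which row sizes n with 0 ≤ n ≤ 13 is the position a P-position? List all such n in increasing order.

0, 1, 2, 3, 4, 5

Compute g(0), g(1), … for moves {6, 8}:
g(0) = mex{} = 0
g(1) = mex{} = 0
g(2) = mex{} = 0
g(3) = mex{} = 0
g(4) = mex{} = 0
g(5) = mex{} = 0
g(6) = mex{0} = 1
g(7) = mex{0} = 1
g(8) = mex{0} = 1
g(9) = mex{0} = 1
g(10) = mex{0} = 1
g(11) = mex{0} = 1
g(12) = mex{0,1} = 2
g(13) = mex{0,1} = 2
The P-positions (g = 0) in 0..13 are 0, 1, 2, 3, 4, 5.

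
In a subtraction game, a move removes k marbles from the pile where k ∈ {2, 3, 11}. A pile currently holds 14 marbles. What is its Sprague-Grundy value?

0

Compute g(0), g(1), … for moves {2, 3, 11}:
g(0) = mex{} = 0
g(1) = mex{} = 0
g(2) = mex{0} = 1
g(3) = mex{0} = 1
g(4) = mex{0,1} = 2
g(5) = mex{1} = 0
g(6) = mex{1,2} = 0
g(7) = mex{0,2} = 1
g(8) = mex{0} = 1
g(9) = mex{0,1} = 2
g(10) = mex{1} = 0
g(11) = mex{0,1,2} = 3
g(12) = mex{0,2} = 1
g(13) = mex{0,1,3} = 2
g(14) = mex{1,3} = 0
So g(14) = 0.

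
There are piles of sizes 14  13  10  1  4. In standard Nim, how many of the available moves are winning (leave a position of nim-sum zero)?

3

Compute the nim-sum pairwise:
14 XOR 13 = 3
3 XOR 10 = 9
9 XOR 1 = 8
8 XOR 4 = 12
The overall nim-sum is X = 12. A pile of size p has a winning move iff p XOR X < p (reduce it to p XOR X).
  14: 14 XOR 12 = 2 < 14 — winning move (to 2).
  13: 13 XOR 12 = 1 < 13 — winning move (to 1).
  10: 10 XOR 12 = 6 < 10 — winning move (to 6).
  1: 1 XOR 12 = 13 ≥ 1 — no move.
  4: 4 XOR 12 = 8 ≥ 4 — no move.
That gives 3 winning moves.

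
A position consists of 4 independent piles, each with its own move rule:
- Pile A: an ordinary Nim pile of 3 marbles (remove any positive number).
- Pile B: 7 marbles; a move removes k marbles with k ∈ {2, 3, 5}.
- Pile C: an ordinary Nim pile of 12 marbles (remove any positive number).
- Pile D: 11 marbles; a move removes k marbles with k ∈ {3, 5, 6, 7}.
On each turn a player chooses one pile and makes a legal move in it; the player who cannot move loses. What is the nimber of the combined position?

Pile A is a plain Nim pile of size 3, so its Grundy value is 3.
Grundy values for pile B (subtraction set {2, 3, 5}):
k:     0  1  2  3  4  5  6  7
g(k):  0  0  1  1  2  2  3  0
So g(7) = 0.
Pile C is a plain Nim pile of size 12, so its Grundy value is 12.
Grundy values for pile D (subtraction set {3, 5, 6, 7}):
g(0) = mex{} = 0
g(1) = mex{} = 0
g(2) = mex{} = 0
g(3) = mex{0} = 1
g(4) = mex{0} = 1
g(5) = mex{0} = 1
g(6) = mex{0,1} = 2
g(7) = mex{0,1} = 2
g(8) = mex{0,1} = 2
g(9) = mex{0,1,2} = 3
g(10) = mex{1,2} = 0
g(11) = mex{1,2} = 0
So g(11) = 0.
By the Sprague-Grundy theorem, the Grundy value of a sum of independent games is the XOR of the component values.
Combined value = 3 ⊕ 0 ⊕ 12 ⊕ 0 = 15.

15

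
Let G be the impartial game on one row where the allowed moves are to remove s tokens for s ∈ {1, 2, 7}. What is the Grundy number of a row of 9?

Grundy values for subtraction set {1, 2, 7}:
k:     0  1  2  3  4  5  6  7  8  9
g(k):  0  1  2  0  1  2  0  1  2  0
So g(9) = 0.

0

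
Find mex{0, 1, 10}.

The values 0, 1 are all present; 2 is the first non-negative integer missing from the set.

2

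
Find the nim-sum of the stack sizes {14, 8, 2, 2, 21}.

19

Compute the nim-sum pairwise:
14 ^ 8 = 6
6 ^ 2 = 4
4 ^ 2 = 6
6 ^ 21 = 19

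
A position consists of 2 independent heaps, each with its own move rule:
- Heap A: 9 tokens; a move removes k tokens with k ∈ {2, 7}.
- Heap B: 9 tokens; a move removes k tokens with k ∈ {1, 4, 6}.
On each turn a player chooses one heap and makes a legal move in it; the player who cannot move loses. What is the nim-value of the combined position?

2

For heap A, compute g(0), g(1), … with moves {2, 7}:
g(0) = mex{} = 0
g(1) = mex{} = 0
g(2) = mex{0} = 1
g(3) = mex{0} = 1
g(4) = mex{1} = 0
g(5) = mex{1} = 0
g(6) = mex{0} = 1
g(7) = mex{0} = 1
g(8) = mex{0,1} = 2
g(9) = mex{1} = 0
So g(9) = 0.
Grundy values for heap B (subtraction set {1, 4, 6}):
g(0) = mex{} = 0
g(1) = mex{0} = 1
g(2) = mex{1} = 0
g(3) = mex{0} = 1
g(4) = mex{0,1} = 2
g(5) = mex{1,2} = 0
g(6) = mex{0} = 1
g(7) = mex{1} = 0
g(8) = mex{0,2} = 1
g(9) = mex{0,1} = 2
So g(9) = 2.
By the Sprague-Grundy theorem, the Grundy value of a sum of independent games is the XOR of the component values.
Combined value = 0 ⊕ 2 = 2.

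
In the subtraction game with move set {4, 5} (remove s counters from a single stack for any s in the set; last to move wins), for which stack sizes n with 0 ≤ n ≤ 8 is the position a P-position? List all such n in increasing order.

0, 1, 2, 3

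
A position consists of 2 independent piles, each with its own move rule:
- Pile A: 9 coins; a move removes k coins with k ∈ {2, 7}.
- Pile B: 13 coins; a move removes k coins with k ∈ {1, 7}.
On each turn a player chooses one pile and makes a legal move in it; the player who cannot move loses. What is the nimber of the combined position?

1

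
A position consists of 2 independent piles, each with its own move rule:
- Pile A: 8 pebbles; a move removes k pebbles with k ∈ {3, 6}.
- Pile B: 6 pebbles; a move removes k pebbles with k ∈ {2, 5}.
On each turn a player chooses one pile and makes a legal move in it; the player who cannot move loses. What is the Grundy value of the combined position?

3

Grundy values for pile A (subtraction set {3, 6}):
k:     0  1  2  3  4  5  6  7  8
g(k):  0  0  0  1  1  1  2  2  2
So g(8) = 2.
Build the Grundy sequence for pile B with g(k) = mex{g(k−s) : s ∈ {2, 5}, s ≤ k}:
k:     0  1  2  3  4  5  6
g(k):  0  0  1  1  0  2  1
So g(6) = 1.
By the Sprague-Grundy theorem, the Grundy value of a sum of independent games is the XOR of the component values.
Combined value = 2 XOR 1 = 3.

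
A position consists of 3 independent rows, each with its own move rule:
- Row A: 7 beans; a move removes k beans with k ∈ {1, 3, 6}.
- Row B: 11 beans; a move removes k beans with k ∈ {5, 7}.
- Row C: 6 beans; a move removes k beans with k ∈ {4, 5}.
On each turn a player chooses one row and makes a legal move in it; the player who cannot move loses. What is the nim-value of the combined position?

0

For row A, compute g(0), g(1), … with moves {1, 3, 6}:
g(0) = mex{} = 0
g(1) = mex{0} = 1
g(2) = mex{1} = 0
g(3) = mex{0} = 1
g(4) = mex{1} = 0
g(5) = mex{0} = 1
g(6) = mex{0,1} = 2
g(7) = mex{0,1,2} = 3
So g(7) = 3.
Grundy values for row B (subtraction set {5, 7}):
k:     0  1  2  3  4  5  6  7  8  9 10 11
g(k):  0  0  0  0  0  1  1  1  1  1  2  2
So g(11) = 2.
For row C, compute g(0), g(1), … with moves {4, 5}:
g(0) = mex{} = 0
g(1) = mex{} = 0
g(2) = mex{} = 0
g(3) = mex{} = 0
g(4) = mex{0} = 1
g(5) = mex{0} = 1
g(6) = mex{0} = 1
So g(6) = 1.
By the Sprague-Grundy theorem, the Grundy value of a sum of independent games is the XOR of the component values.
Combined value = 3 XOR 2 XOR 1 = 0.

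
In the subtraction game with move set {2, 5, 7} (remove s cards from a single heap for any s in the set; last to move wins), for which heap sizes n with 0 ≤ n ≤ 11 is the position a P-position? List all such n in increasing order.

0, 1, 4, 10

Build the Grundy sequence with g(k) = mex{g(k−s) : s ∈ {2, 5, 7}, s ≤ k}:
g(0) = mex{} = 0
g(1) = mex{} = 0
g(2) = mex{0} = 1
g(3) = mex{0} = 1
g(4) = mex{1} = 0
g(5) = mex{0,1} = 2
g(6) = mex{0} = 1
g(7) = mex{0,1,2} = 3
g(8) = mex{0,1} = 2
g(9) = mex{0,1,3} = 2
g(10) = mex{1,2} = 0
g(11) = mex{0,1,2} = 3
The P-positions (g = 0) in 0..11 are 0, 1, 4, 10.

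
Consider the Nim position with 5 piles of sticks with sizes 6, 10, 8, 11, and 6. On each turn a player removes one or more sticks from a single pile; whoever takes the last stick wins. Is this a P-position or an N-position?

Compute the nim-sum pairwise:
6 ⊕ 10 = 12
12 ⊕ 8 = 4
4 ⊕ 11 = 15
15 ⊕ 6 = 9
The nim-sum is 9 ≠ 0, so this is an N-position: the player to move can win.

N-position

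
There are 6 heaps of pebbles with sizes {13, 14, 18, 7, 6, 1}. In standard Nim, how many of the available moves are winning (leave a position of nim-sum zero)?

1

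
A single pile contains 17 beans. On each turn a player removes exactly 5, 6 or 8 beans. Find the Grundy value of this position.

Build the Grundy sequence with g(k) = mex{g(k−s) : s ∈ {5, 6, 8}, s ≤ k}:
k:     0  1  2  3  4  5  6  7  8  9 10 11 12 13 14 15 16 17
g(k):  0  0  0  0  0  1  1  1  1  1  2  2  2  0  0  0  0  0
So g(17) = 0.

0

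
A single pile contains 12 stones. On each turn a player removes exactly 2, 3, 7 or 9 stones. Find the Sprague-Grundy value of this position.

3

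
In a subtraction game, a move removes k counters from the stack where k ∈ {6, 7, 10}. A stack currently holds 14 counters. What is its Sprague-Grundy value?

Compute g(0), g(1), … for moves {6, 7, 10}:
k:     0  1  2  3  4  5  6  7  8  9 10 11 12 13 14
g(k):  0  0  0  0  0  0  1  1  1  1  1  1  2  2  2
So g(14) = 2.

2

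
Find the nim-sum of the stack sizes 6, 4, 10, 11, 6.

5

Write each in binary and XOR column by column:
  0110  (6)
  0100  (4)
  1010  (10)
  1011  (11)
  0110  (6)
  ----
  0101  (5)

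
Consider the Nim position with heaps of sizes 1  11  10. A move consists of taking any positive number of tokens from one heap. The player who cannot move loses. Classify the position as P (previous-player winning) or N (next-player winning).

P-position

Bitwise XOR of the heap sizes:
  0001  (1)
  1011  (11)
  1010  (10)
  ----
  0000  (0)
The nim-sum is 0, so this is a P-position: the player to move is in a losing position under optimal play.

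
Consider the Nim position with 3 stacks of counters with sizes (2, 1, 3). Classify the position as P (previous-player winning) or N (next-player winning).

Write each in binary and XOR column by column:
  10  (2)
  01  (1)
  11  (3)
  --
  00  (0)
The nim-sum is 0, so this is a P-position: the player to move is in a losing position under optimal play.

P-position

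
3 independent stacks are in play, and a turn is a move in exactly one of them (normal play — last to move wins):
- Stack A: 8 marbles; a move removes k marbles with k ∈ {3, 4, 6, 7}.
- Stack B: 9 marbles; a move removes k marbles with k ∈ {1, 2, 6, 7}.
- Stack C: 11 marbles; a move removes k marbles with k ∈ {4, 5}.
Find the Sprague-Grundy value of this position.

3

Grundy values for stack A (subtraction set {3, 4, 6, 7}):
g(0) = mex{} = 0
g(1) = mex{} = 0
g(2) = mex{} = 0
g(3) = mex{0} = 1
g(4) = mex{0} = 1
g(5) = mex{0} = 1
g(6) = mex{0,1} = 2
g(7) = mex{0,1} = 2
g(8) = mex{0,1} = 2
So g(8) = 2.
Grundy values for stack B (subtraction set {1, 2, 6, 7}):
k:     0  1  2  3  4  5  6  7  8  9
g(k):  0  1  2  0  1  2  3  4  0  1
So g(9) = 1.
For stack C, compute g(0), g(1), … with moves {4, 5}:
k:     0  1  2  3  4  5  6  7  8  9 10 11
g(k):  0  0  0  0  1  1  1  1  2  0  0  0
So g(11) = 0.
The value of a disjunctive sum is the nim-sum of the parts.
Combined value = 2 XOR 1 XOR 0 = 3.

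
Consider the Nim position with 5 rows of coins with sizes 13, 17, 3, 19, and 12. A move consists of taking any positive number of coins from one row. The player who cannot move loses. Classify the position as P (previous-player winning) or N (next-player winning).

Compute the nim-sum pairwise:
13 XOR 17 = 28
28 XOR 3 = 31
31 XOR 19 = 12
12 XOR 12 = 0
The nim-sum is 0, so this is a P-position: the player to move is in a losing position under optimal play.

P-position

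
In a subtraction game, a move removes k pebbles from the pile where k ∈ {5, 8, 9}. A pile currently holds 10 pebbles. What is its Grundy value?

Build the Grundy sequence with g(k) = mex{g(k−s) : s ∈ {5, 8, 9}, s ≤ k}:
g(0) = mex{} = 0
g(1) = mex{} = 0
g(2) = mex{} = 0
g(3) = mex{} = 0
g(4) = mex{} = 0
g(5) = mex{0} = 1
g(6) = mex{0} = 1
g(7) = mex{0} = 1
g(8) = mex{0} = 1
g(9) = mex{0} = 1
g(10) = mex{0,1} = 2
So g(10) = 2.

2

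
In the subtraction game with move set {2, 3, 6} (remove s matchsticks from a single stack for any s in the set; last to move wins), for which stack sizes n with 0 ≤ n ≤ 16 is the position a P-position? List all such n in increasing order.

0, 1, 5, 9, 10, 14

Grundy values for subtraction set {2, 3, 6}:
k:     0  1  2  3  4  5  6  7  8  9 10 11 12 13 14 15 16
g(k):  0  0  1  1  2  0  3  1  2  0  0  1  1  2  0  3  1
The P-positions (g = 0) in 0..16 are 0, 1, 5, 9, 10, 14.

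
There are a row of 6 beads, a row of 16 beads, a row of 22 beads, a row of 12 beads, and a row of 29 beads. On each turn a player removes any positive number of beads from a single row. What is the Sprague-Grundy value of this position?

17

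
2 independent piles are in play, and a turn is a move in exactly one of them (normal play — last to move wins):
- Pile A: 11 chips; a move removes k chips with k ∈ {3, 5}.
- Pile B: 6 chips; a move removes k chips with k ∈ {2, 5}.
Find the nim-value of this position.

0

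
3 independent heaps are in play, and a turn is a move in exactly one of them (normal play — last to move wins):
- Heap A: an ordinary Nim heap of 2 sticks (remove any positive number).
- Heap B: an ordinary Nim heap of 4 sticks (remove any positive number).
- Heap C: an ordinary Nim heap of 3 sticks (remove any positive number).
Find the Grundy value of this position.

Heap A is a plain Nim heap of size 2, so its Grundy value is 2.
Heap B is a plain Nim heap of size 4, so its Grundy value is 4.
Heap C is a plain Nim heap of size 3, so its Grundy value is 3.
By the Sprague-Grundy theorem, the Grundy value of a sum of independent games is the XOR of the component values.
Combined value = 2 ⊕ 4 ⊕ 3 = 5.

5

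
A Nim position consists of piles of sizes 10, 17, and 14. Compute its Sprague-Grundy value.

Compute the nim-sum pairwise:
10 ^ 17 = 27
27 ^ 14 = 21

21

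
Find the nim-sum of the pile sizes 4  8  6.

10

In binary:
  0100  (4)
  1000  (8)
  0110  (6)
  ----
  1010  (10)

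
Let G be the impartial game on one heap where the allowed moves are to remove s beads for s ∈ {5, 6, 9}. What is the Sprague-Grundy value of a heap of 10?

2

Compute g(0), g(1), … for moves {5, 6, 9}:
k:     0  1  2  3  4  5  6  7  8  9 10
g(k):  0  0  0  0  0  1  1  1  1  1  2
So g(10) = 2.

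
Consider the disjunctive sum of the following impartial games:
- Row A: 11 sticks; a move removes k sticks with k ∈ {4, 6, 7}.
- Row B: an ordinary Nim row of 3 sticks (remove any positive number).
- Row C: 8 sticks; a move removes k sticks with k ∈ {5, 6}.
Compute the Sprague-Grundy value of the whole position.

2

Grundy values for row A (subtraction set {4, 6, 7}):
k:     0  1  2  3  4  5  6  7  8  9 10 11
g(k):  0  0  0  0  1  1  1  1  2  2  2  0
So g(11) = 0.
Row B is a plain Nim row of size 3, so its Grundy value is 3.
For row C, compute g(0), g(1), … with moves {5, 6}:
g(0) = mex{} = 0
g(1) = mex{} = 0
g(2) = mex{} = 0
g(3) = mex{} = 0
g(4) = mex{} = 0
g(5) = mex{0} = 1
g(6) = mex{0} = 1
g(7) = mex{0} = 1
g(8) = mex{0} = 1
So g(8) = 1.
The value of a disjunctive sum is the nim-sum of the parts.
Combined value = 0 ⊕ 3 ⊕ 1 = 2.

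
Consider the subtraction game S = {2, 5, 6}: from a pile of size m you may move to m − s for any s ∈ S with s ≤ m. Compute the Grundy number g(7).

3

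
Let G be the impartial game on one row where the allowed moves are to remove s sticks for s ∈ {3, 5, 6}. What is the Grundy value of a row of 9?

0

Build the Grundy sequence with g(k) = mex{g(k−s) : s ∈ {3, 5, 6}, s ≤ k}:
k:     0  1  2  3  4  5  6  7  8  9
g(k):  0  0  0  1  1  1  2  2  2  0
So g(9) = 0.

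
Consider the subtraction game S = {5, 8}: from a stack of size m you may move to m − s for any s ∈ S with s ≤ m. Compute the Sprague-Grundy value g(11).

2

Build the Grundy sequence with g(k) = mex{g(k−s) : s ∈ {5, 8}, s ≤ k}:
k:     0  1  2  3  4  5  6  7  8  9 10 11
g(k):  0  0  0  0  0  1  1  1  1  1  2  2
So g(11) = 2.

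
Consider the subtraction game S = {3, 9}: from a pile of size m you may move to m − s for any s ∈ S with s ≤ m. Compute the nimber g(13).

Grundy values for subtraction set {3, 9}:
g(0) = mex{} = 0
g(1) = mex{} = 0
g(2) = mex{} = 0
g(3) = mex{0} = 1
g(4) = mex{0} = 1
g(5) = mex{0} = 1
g(6) = mex{1} = 0
g(7) = mex{1} = 0
g(8) = mex{1} = 0
g(9) = mex{0} = 1
g(10) = mex{0} = 1
g(11) = mex{0} = 1
g(12) = mex{1} = 0
g(13) = mex{1} = 0
So g(13) = 0.

0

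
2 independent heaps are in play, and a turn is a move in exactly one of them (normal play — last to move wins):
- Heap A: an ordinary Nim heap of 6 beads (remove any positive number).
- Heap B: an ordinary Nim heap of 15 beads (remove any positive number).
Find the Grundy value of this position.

9

Heap A is a plain Nim heap of size 6, so its Grundy value is 6.
Heap B is a plain Nim heap of size 15, so its Grundy value is 15.
By the Sprague-Grundy theorem, the Grundy value of a sum of independent games is the XOR of the component values.
Combined value = 6 XOR 15 = 9.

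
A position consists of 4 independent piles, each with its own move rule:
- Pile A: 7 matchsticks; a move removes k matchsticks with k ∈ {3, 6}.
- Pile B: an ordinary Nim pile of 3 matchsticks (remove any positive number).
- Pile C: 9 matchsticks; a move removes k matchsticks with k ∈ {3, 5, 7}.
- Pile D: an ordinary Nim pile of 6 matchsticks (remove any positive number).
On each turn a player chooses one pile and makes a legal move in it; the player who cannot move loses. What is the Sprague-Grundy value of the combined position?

For pile A, compute g(0), g(1), … with moves {3, 6}:
k:     0  1  2  3  4  5  6  7
g(k):  0  0  0  1  1  1  2  2
So g(7) = 2.
Pile B is a plain Nim pile of size 3, so its Grundy value is 3.
Grundy values for pile C (subtraction set {3, 5, 7}):
k:     0  1  2  3  4  5  6  7  8  9
g(k):  0  0  0  1  1  1  2  2  2  3
So g(9) = 3.
Pile D is a plain Nim pile of size 6, so its Grundy value is 6.
By the Sprague-Grundy theorem, the Grundy value of a sum of independent games is the XOR of the component values.
Combined value = 2 ⊕ 3 ⊕ 3 ⊕ 6 = 4.

4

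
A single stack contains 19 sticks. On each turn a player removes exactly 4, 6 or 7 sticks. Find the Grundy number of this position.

2

Compute g(0), g(1), … for moves {4, 6, 7}:
k:     0  1  2  3  4  5  6  7  8  9 10 11 12 13 14 15 16 17 18 19
g(k):  0  0  0  0  1  1  1  1  2  2  2  0  0  0  0  1  1  1  1  2
So g(19) = 2.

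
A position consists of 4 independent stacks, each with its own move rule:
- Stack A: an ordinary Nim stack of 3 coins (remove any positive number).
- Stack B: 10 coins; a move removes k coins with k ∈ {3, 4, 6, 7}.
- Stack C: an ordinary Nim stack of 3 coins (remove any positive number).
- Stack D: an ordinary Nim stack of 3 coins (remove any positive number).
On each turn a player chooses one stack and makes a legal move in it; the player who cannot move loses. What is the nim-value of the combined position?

Stack A is a plain Nim stack of size 3, so its Grundy value is 3.
Build the Grundy sequence for stack B with g(k) = mex{g(k−s) : s ∈ {3, 4, 6, 7}, s ≤ k}:
g(0) = mex{} = 0
g(1) = mex{} = 0
g(2) = mex{} = 0
g(3) = mex{0} = 1
g(4) = mex{0} = 1
g(5) = mex{0} = 1
g(6) = mex{0,1} = 2
g(7) = mex{0,1} = 2
g(8) = mex{0,1} = 2
g(9) = mex{0,1,2} = 3
g(10) = mex{1,2} = 0
So g(10) = 0.
Stack C is a plain Nim stack of size 3, so its Grundy value is 3.
Stack D is a plain Nim stack of size 3, so its Grundy value is 3.
The value of a disjunctive sum is the nim-sum of the parts.
Combined value = 3 ⊕ 0 ⊕ 3 ⊕ 3 = 3.

3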